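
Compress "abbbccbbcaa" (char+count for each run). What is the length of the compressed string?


Input: abbbccbbcaa
Runs:
  'a' x 1 => "a1"
  'b' x 3 => "b3"
  'c' x 2 => "c2"
  'b' x 2 => "b2"
  'c' x 1 => "c1"
  'a' x 2 => "a2"
Compressed: "a1b3c2b2c1a2"
Compressed length: 12

12


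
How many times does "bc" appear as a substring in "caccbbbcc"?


Searching for "bc" in "caccbbbcc"
Scanning each position:
  Position 0: "ca" => no
  Position 1: "ac" => no
  Position 2: "cc" => no
  Position 3: "cb" => no
  Position 4: "bb" => no
  Position 5: "bb" => no
  Position 6: "bc" => MATCH
  Position 7: "cc" => no
Total occurrences: 1

1


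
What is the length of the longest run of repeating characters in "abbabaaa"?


Input: "abbabaaa"
Scanning for longest run:
  Position 1 ('b'): new char, reset run to 1
  Position 2 ('b'): continues run of 'b', length=2
  Position 3 ('a'): new char, reset run to 1
  Position 4 ('b'): new char, reset run to 1
  Position 5 ('a'): new char, reset run to 1
  Position 6 ('a'): continues run of 'a', length=2
  Position 7 ('a'): continues run of 'a', length=3
Longest run: 'a' with length 3

3


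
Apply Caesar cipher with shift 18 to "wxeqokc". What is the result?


Caesar cipher: shift "wxeqokc" by 18
  'w' (pos 22) + 18 = pos 14 = 'o'
  'x' (pos 23) + 18 = pos 15 = 'p'
  'e' (pos 4) + 18 = pos 22 = 'w'
  'q' (pos 16) + 18 = pos 8 = 'i'
  'o' (pos 14) + 18 = pos 6 = 'g'
  'k' (pos 10) + 18 = pos 2 = 'c'
  'c' (pos 2) + 18 = pos 20 = 'u'
Result: opwigcu

opwigcu


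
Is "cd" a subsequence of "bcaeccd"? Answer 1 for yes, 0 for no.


Check if "cd" is a subsequence of "bcaeccd"
Greedy scan:
  Position 0 ('b'): no match needed
  Position 1 ('c'): matches sub[0] = 'c'
  Position 2 ('a'): no match needed
  Position 3 ('e'): no match needed
  Position 4 ('c'): no match needed
  Position 5 ('c'): no match needed
  Position 6 ('d'): matches sub[1] = 'd'
All 2 characters matched => is a subsequence

1


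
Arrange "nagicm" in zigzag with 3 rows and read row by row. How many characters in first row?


Zigzag "nagicm" into 3 rows:
Placing characters:
  'n' => row 0
  'a' => row 1
  'g' => row 2
  'i' => row 1
  'c' => row 0
  'm' => row 1
Rows:
  Row 0: "nc"
  Row 1: "aim"
  Row 2: "g"
First row length: 2

2


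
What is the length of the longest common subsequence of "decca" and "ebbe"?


LCS of "decca" and "ebbe"
DP table:
           e    b    b    e
      0    0    0    0    0
  d   0    0    0    0    0
  e   0    1    1    1    1
  c   0    1    1    1    1
  c   0    1    1    1    1
  a   0    1    1    1    1
LCS length = dp[5][4] = 1

1


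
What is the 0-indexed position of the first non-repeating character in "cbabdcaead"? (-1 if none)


Input: cbabdcaead
Character frequencies:
  'a': 3
  'b': 2
  'c': 2
  'd': 2
  'e': 1
Scanning left to right for freq == 1:
  Position 0 ('c'): freq=2, skip
  Position 1 ('b'): freq=2, skip
  Position 2 ('a'): freq=3, skip
  Position 3 ('b'): freq=2, skip
  Position 4 ('d'): freq=2, skip
  Position 5 ('c'): freq=2, skip
  Position 6 ('a'): freq=3, skip
  Position 7 ('e'): unique! => answer = 7

7


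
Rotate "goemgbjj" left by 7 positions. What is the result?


Input: "goemgbjj", rotate left by 7
First 7 characters: "goemgbj"
Remaining characters: "j"
Concatenate remaining + first: "j" + "goemgbj" = "jgoemgbj"

jgoemgbj


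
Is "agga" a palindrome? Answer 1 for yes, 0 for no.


Input: agga
Reversed: agga
  Compare pos 0 ('a') with pos 3 ('a'): match
  Compare pos 1 ('g') with pos 2 ('g'): match
Result: palindrome

1


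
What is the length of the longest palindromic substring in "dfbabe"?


Input: "dfbabe"
Checking substrings for palindromes:
  [2:5] "bab" (len 3) => palindrome
Longest palindromic substring: "bab" with length 3

3


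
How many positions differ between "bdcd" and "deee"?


Comparing "bdcd" and "deee" position by position:
  Position 0: 'b' vs 'd' => DIFFER
  Position 1: 'd' vs 'e' => DIFFER
  Position 2: 'c' vs 'e' => DIFFER
  Position 3: 'd' vs 'e' => DIFFER
Positions that differ: 4

4


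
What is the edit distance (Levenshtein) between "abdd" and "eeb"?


Computing edit distance: "abdd" -> "eeb"
DP table:
           e    e    b
      0    1    2    3
  a   1    1    2    3
  b   2    2    2    2
  d   3    3    3    3
  d   4    4    4    4
Edit distance = dp[4][3] = 4

4


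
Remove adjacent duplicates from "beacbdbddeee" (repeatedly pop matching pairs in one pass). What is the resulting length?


Input: beacbdbddeee
Stack-based adjacent duplicate removal:
  Read 'b': push. Stack: b
  Read 'e': push. Stack: be
  Read 'a': push. Stack: bea
  Read 'c': push. Stack: beac
  Read 'b': push. Stack: beacb
  Read 'd': push. Stack: beacbd
  Read 'b': push. Stack: beacbdb
  Read 'd': push. Stack: beacbdbd
  Read 'd': matches stack top 'd' => pop. Stack: beacbdb
  Read 'e': push. Stack: beacbdbe
  Read 'e': matches stack top 'e' => pop. Stack: beacbdb
  Read 'e': push. Stack: beacbdbe
Final stack: "beacbdbe" (length 8)

8


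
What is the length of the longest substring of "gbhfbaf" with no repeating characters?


Input: "gbhfbaf"
Sliding window (track last position of each char):
  Position 0 ('g'): window [0,0] length 1 -- new best
  Position 1 ('b'): window [0,1] length 2 -- new best
  Position 2 ('h'): window [0,2] length 3 -- new best
  Position 3 ('f'): window [0,3] length 4 -- new best
  Position 4 ('b'): repeat (last at 1), move window start to 2
  Position 4 ('b'): window [2,4] length 3
  Position 5 ('a'): window [2,5] length 4
  Position 6 ('f'): repeat (last at 3), move window start to 4
  Position 6 ('f'): window [4,6] length 3
Longest substring with no repeats: "gbhf" with length 4

4


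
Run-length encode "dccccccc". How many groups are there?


Input: dccccccc
Scanning for consecutive runs:
  Group 1: 'd' x 1 (positions 0-0)
  Group 2: 'c' x 7 (positions 1-7)
Total groups: 2

2


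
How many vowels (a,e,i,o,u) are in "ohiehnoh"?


Input: ohiehnoh
Checking each character:
  'o' at position 0: vowel (running total: 1)
  'h' at position 1: consonant
  'i' at position 2: vowel (running total: 2)
  'e' at position 3: vowel (running total: 3)
  'h' at position 4: consonant
  'n' at position 5: consonant
  'o' at position 6: vowel (running total: 4)
  'h' at position 7: consonant
Total vowels: 4

4


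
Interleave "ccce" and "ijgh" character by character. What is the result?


Interleaving "ccce" and "ijgh":
  Position 0: 'c' from first, 'i' from second => "ci"
  Position 1: 'c' from first, 'j' from second => "cj"
  Position 2: 'c' from first, 'g' from second => "cg"
  Position 3: 'e' from first, 'h' from second => "eh"
Result: cicjcgeh

cicjcgeh


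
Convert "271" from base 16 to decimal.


Input: "271" in base 16
Positional expansion:
  Digit '2' (value 2) x 16^2 = 512
  Digit '7' (value 7) x 16^1 = 112
  Digit '1' (value 1) x 16^0 = 1
Sum = 625

625


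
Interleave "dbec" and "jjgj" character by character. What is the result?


Interleaving "dbec" and "jjgj":
  Position 0: 'd' from first, 'j' from second => "dj"
  Position 1: 'b' from first, 'j' from second => "bj"
  Position 2: 'e' from first, 'g' from second => "eg"
  Position 3: 'c' from first, 'j' from second => "cj"
Result: djbjegcj

djbjegcj


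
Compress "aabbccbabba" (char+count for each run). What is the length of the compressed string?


Input: aabbccbabba
Runs:
  'a' x 2 => "a2"
  'b' x 2 => "b2"
  'c' x 2 => "c2"
  'b' x 1 => "b1"
  'a' x 1 => "a1"
  'b' x 2 => "b2"
  'a' x 1 => "a1"
Compressed: "a2b2c2b1a1b2a1"
Compressed length: 14

14


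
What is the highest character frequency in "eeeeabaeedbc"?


Input: eeeeabaeedbc
Character counts:
  'a': 2
  'b': 2
  'c': 1
  'd': 1
  'e': 6
Maximum frequency: 6

6


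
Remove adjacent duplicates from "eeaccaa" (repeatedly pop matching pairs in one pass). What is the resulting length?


Input: eeaccaa
Stack-based adjacent duplicate removal:
  Read 'e': push. Stack: e
  Read 'e': matches stack top 'e' => pop. Stack: (empty)
  Read 'a': push. Stack: a
  Read 'c': push. Stack: ac
  Read 'c': matches stack top 'c' => pop. Stack: a
  Read 'a': matches stack top 'a' => pop. Stack: (empty)
  Read 'a': push. Stack: a
Final stack: "a" (length 1)

1


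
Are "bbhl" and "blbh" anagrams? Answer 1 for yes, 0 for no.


Strings: "bbhl", "blbh"
Sorted first:  bbhl
Sorted second: bbhl
Sorted forms match => anagrams

1


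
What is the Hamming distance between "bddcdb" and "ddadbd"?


Comparing "bddcdb" and "ddadbd" position by position:
  Position 0: 'b' vs 'd' => differ
  Position 1: 'd' vs 'd' => same
  Position 2: 'd' vs 'a' => differ
  Position 3: 'c' vs 'd' => differ
  Position 4: 'd' vs 'b' => differ
  Position 5: 'b' vs 'd' => differ
Total differences (Hamming distance): 5

5


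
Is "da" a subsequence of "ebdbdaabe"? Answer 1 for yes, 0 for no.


Check if "da" is a subsequence of "ebdbdaabe"
Greedy scan:
  Position 0 ('e'): no match needed
  Position 1 ('b'): no match needed
  Position 2 ('d'): matches sub[0] = 'd'
  Position 3 ('b'): no match needed
  Position 4 ('d'): no match needed
  Position 5 ('a'): matches sub[1] = 'a'
  Position 6 ('a'): no match needed
  Position 7 ('b'): no match needed
  Position 8 ('e'): no match needed
All 2 characters matched => is a subsequence

1


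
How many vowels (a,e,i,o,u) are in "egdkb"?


Input: egdkb
Checking each character:
  'e' at position 0: vowel (running total: 1)
  'g' at position 1: consonant
  'd' at position 2: consonant
  'k' at position 3: consonant
  'b' at position 4: consonant
Total vowels: 1

1


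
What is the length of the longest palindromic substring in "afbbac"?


Input: "afbbac"
Checking substrings for palindromes:
  [2:4] "bb" (len 2) => palindrome
Longest palindromic substring: "bb" with length 2

2


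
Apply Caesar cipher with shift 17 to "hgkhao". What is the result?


Caesar cipher: shift "hgkhao" by 17
  'h' (pos 7) + 17 = pos 24 = 'y'
  'g' (pos 6) + 17 = pos 23 = 'x'
  'k' (pos 10) + 17 = pos 1 = 'b'
  'h' (pos 7) + 17 = pos 24 = 'y'
  'a' (pos 0) + 17 = pos 17 = 'r'
  'o' (pos 14) + 17 = pos 5 = 'f'
Result: yxbyrf

yxbyrf


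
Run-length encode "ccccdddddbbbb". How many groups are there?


Input: ccccdddddbbbb
Scanning for consecutive runs:
  Group 1: 'c' x 4 (positions 0-3)
  Group 2: 'd' x 5 (positions 4-8)
  Group 3: 'b' x 4 (positions 9-12)
Total groups: 3

3


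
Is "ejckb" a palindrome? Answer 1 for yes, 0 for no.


Input: ejckb
Reversed: bkcje
  Compare pos 0 ('e') with pos 4 ('b'): MISMATCH
  Compare pos 1 ('j') with pos 3 ('k'): MISMATCH
Result: not a palindrome

0


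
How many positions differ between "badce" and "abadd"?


Comparing "badce" and "abadd" position by position:
  Position 0: 'b' vs 'a' => DIFFER
  Position 1: 'a' vs 'b' => DIFFER
  Position 2: 'd' vs 'a' => DIFFER
  Position 3: 'c' vs 'd' => DIFFER
  Position 4: 'e' vs 'd' => DIFFER
Positions that differ: 5

5


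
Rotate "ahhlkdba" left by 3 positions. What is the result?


Input: "ahhlkdba", rotate left by 3
First 3 characters: "ahh"
Remaining characters: "lkdba"
Concatenate remaining + first: "lkdba" + "ahh" = "lkdbaahh"

lkdbaahh


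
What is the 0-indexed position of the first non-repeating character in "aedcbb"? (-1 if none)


Input: aedcbb
Character frequencies:
  'a': 1
  'b': 2
  'c': 1
  'd': 1
  'e': 1
Scanning left to right for freq == 1:
  Position 0 ('a'): unique! => answer = 0

0


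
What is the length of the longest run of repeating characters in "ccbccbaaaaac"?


Input: "ccbccbaaaaac"
Scanning for longest run:
  Position 1 ('c'): continues run of 'c', length=2
  Position 2 ('b'): new char, reset run to 1
  Position 3 ('c'): new char, reset run to 1
  Position 4 ('c'): continues run of 'c', length=2
  Position 5 ('b'): new char, reset run to 1
  Position 6 ('a'): new char, reset run to 1
  Position 7 ('a'): continues run of 'a', length=2
  Position 8 ('a'): continues run of 'a', length=3
  Position 9 ('a'): continues run of 'a', length=4
  Position 10 ('a'): continues run of 'a', length=5
  Position 11 ('c'): new char, reset run to 1
Longest run: 'a' with length 5

5


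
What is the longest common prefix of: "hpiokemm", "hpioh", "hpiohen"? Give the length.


Words: hpiokemm, hpioh, hpiohen
  Position 0: all 'h' => match
  Position 1: all 'p' => match
  Position 2: all 'i' => match
  Position 3: all 'o' => match
  Position 4: ('k', 'h', 'h') => mismatch, stop
LCP = "hpio" (length 4)

4


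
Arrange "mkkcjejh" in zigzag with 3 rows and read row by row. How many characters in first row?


Zigzag "mkkcjejh" into 3 rows:
Placing characters:
  'm' => row 0
  'k' => row 1
  'k' => row 2
  'c' => row 1
  'j' => row 0
  'e' => row 1
  'j' => row 2
  'h' => row 1
Rows:
  Row 0: "mj"
  Row 1: "kceh"
  Row 2: "kj"
First row length: 2

2


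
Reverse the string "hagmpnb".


Input: hagmpnb
Reading characters right to left:
  Position 6: 'b'
  Position 5: 'n'
  Position 4: 'p'
  Position 3: 'm'
  Position 2: 'g'
  Position 1: 'a'
  Position 0: 'h'
Reversed: bnpmgah

bnpmgah


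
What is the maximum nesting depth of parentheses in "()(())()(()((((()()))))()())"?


Input: "()(())()(()((((()()))))()())"
Tracking depth:
  Position 0 '(': depth becomes 1
  Position 1 ')': depth becomes 0
  Position 2 '(': depth becomes 1
  Position 3 '(': depth becomes 2
  Position 4 ')': depth becomes 1
  Position 5 ')': depth becomes 0
  Position 6 '(': depth becomes 1
  Position 7 ')': depth becomes 0
  Position 8 '(': depth becomes 1
  Position 9 '(': depth becomes 2
  Position 10 ')': depth becomes 1
  Position 11 '(': depth becomes 2
  Position 12 '(': depth becomes 3
  Position 13 '(': depth becomes 4
  Position 14 '(': depth becomes 5
  Position 15 '(': depth becomes 6
  Position 16 ')': depth becomes 5
  Position 17 '(': depth becomes 6
  Position 18 ')': depth becomes 5
  Position 19 ')': depth becomes 4
  Position 20 ')': depth becomes 3
  Position 21 ')': depth becomes 2
  Position 22 ')': depth becomes 1
  Position 23 '(': depth becomes 2
  Position 24 ')': depth becomes 1
  Position 25 '(': depth becomes 2
  Position 26 ')': depth becomes 1
  Position 27 ')': depth becomes 0
Maximum depth reached: 6

6


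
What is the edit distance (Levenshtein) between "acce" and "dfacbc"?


Computing edit distance: "acce" -> "dfacbc"
DP table:
           d    f    a    c    b    c
      0    1    2    3    4    5    6
  a   1    1    2    2    3    4    5
  c   2    2    2    3    2    3    4
  c   3    3    3    3    3    3    3
  e   4    4    4    4    4    4    4
Edit distance = dp[4][6] = 4

4


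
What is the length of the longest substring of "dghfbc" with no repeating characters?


Input: "dghfbc"
Sliding window (track last position of each char):
  Position 0 ('d'): window [0,0] length 1 -- new best
  Position 1 ('g'): window [0,1] length 2 -- new best
  Position 2 ('h'): window [0,2] length 3 -- new best
  Position 3 ('f'): window [0,3] length 4 -- new best
  Position 4 ('b'): window [0,4] length 5 -- new best
  Position 5 ('c'): window [0,5] length 6 -- new best
Longest substring with no repeats: "dghfbc" with length 6

6


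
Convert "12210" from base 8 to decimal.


Input: "12210" in base 8
Positional expansion:
  Digit '1' (value 1) x 8^4 = 4096
  Digit '2' (value 2) x 8^3 = 1024
  Digit '2' (value 2) x 8^2 = 128
  Digit '1' (value 1) x 8^1 = 8
  Digit '0' (value 0) x 8^0 = 0
Sum = 5256

5256


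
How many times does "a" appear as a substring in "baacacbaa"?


Searching for "a" in "baacacbaa"
Scanning each position:
  Position 0: "b" => no
  Position 1: "a" => MATCH
  Position 2: "a" => MATCH
  Position 3: "c" => no
  Position 4: "a" => MATCH
  Position 5: "c" => no
  Position 6: "b" => no
  Position 7: "a" => MATCH
  Position 8: "a" => MATCH
Total occurrences: 5

5


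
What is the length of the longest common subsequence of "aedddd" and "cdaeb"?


LCS of "aedddd" and "cdaeb"
DP table:
           c    d    a    e    b
      0    0    0    0    0    0
  a   0    0    0    1    1    1
  e   0    0    0    1    2    2
  d   0    0    1    1    2    2
  d   0    0    1    1    2    2
  d   0    0    1    1    2    2
  d   0    0    1    1    2    2
LCS length = dp[6][5] = 2

2


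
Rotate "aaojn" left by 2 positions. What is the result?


Input: "aaojn", rotate left by 2
First 2 characters: "aa"
Remaining characters: "ojn"
Concatenate remaining + first: "ojn" + "aa" = "ojnaa"

ojnaa


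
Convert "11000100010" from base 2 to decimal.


Input: "11000100010" in base 2
Positional expansion:
  Digit '1' (value 1) x 2^10 = 1024
  Digit '1' (value 1) x 2^9 = 512
  Digit '0' (value 0) x 2^8 = 0
  Digit '0' (value 0) x 2^7 = 0
  Digit '0' (value 0) x 2^6 = 0
  Digit '1' (value 1) x 2^5 = 32
  Digit '0' (value 0) x 2^4 = 0
  Digit '0' (value 0) x 2^3 = 0
  Digit '0' (value 0) x 2^2 = 0
  Digit '1' (value 1) x 2^1 = 2
  Digit '0' (value 0) x 2^0 = 0
Sum = 1570

1570


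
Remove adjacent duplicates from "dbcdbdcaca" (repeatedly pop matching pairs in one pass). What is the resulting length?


Input: dbcdbdcaca
Stack-based adjacent duplicate removal:
  Read 'd': push. Stack: d
  Read 'b': push. Stack: db
  Read 'c': push. Stack: dbc
  Read 'd': push. Stack: dbcd
  Read 'b': push. Stack: dbcdb
  Read 'd': push. Stack: dbcdbd
  Read 'c': push. Stack: dbcdbdc
  Read 'a': push. Stack: dbcdbdca
  Read 'c': push. Stack: dbcdbdcac
  Read 'a': push. Stack: dbcdbdcaca
Final stack: "dbcdbdcaca" (length 10)

10


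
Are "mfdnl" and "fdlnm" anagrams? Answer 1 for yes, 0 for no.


Strings: "mfdnl", "fdlnm"
Sorted first:  dflmn
Sorted second: dflmn
Sorted forms match => anagrams

1


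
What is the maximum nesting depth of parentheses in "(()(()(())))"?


Input: "(()(()(())))"
Tracking depth:
  Position 0 '(': depth becomes 1
  Position 1 '(': depth becomes 2
  Position 2 ')': depth becomes 1
  Position 3 '(': depth becomes 2
  Position 4 '(': depth becomes 3
  Position 5 ')': depth becomes 2
  Position 6 '(': depth becomes 3
  Position 7 '(': depth becomes 4
  Position 8 ')': depth becomes 3
  Position 9 ')': depth becomes 2
  Position 10 ')': depth becomes 1
  Position 11 ')': depth becomes 0
Maximum depth reached: 4

4


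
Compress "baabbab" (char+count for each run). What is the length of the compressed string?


Input: baabbab
Runs:
  'b' x 1 => "b1"
  'a' x 2 => "a2"
  'b' x 2 => "b2"
  'a' x 1 => "a1"
  'b' x 1 => "b1"
Compressed: "b1a2b2a1b1"
Compressed length: 10

10


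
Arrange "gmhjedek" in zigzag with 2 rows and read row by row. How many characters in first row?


Zigzag "gmhjedek" into 2 rows:
Placing characters:
  'g' => row 0
  'm' => row 1
  'h' => row 0
  'j' => row 1
  'e' => row 0
  'd' => row 1
  'e' => row 0
  'k' => row 1
Rows:
  Row 0: "ghee"
  Row 1: "mjdk"
First row length: 4

4


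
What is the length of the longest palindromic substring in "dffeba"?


Input: "dffeba"
Checking substrings for palindromes:
  [1:3] "ff" (len 2) => palindrome
Longest palindromic substring: "ff" with length 2

2


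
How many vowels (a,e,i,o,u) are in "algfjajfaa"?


Input: algfjajfaa
Checking each character:
  'a' at position 0: vowel (running total: 1)
  'l' at position 1: consonant
  'g' at position 2: consonant
  'f' at position 3: consonant
  'j' at position 4: consonant
  'a' at position 5: vowel (running total: 2)
  'j' at position 6: consonant
  'f' at position 7: consonant
  'a' at position 8: vowel (running total: 3)
  'a' at position 9: vowel (running total: 4)
Total vowels: 4

4


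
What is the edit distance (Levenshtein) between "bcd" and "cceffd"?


Computing edit distance: "bcd" -> "cceffd"
DP table:
           c    c    e    f    f    d
      0    1    2    3    4    5    6
  b   1    1    2    3    4    5    6
  c   2    1    1    2    3    4    5
  d   3    2    2    2    3    4    4
Edit distance = dp[3][6] = 4

4


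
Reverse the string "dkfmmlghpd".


Input: dkfmmlghpd
Reading characters right to left:
  Position 9: 'd'
  Position 8: 'p'
  Position 7: 'h'
  Position 6: 'g'
  Position 5: 'l'
  Position 4: 'm'
  Position 3: 'm'
  Position 2: 'f'
  Position 1: 'k'
  Position 0: 'd'
Reversed: dphglmmfkd

dphglmmfkd


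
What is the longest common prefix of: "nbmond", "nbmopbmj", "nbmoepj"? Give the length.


Words: nbmond, nbmopbmj, nbmoepj
  Position 0: all 'n' => match
  Position 1: all 'b' => match
  Position 2: all 'm' => match
  Position 3: all 'o' => match
  Position 4: ('n', 'p', 'e') => mismatch, stop
LCP = "nbmo" (length 4)

4


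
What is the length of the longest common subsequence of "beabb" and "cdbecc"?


LCS of "beabb" and "cdbecc"
DP table:
           c    d    b    e    c    c
      0    0    0    0    0    0    0
  b   0    0    0    1    1    1    1
  e   0    0    0    1    2    2    2
  a   0    0    0    1    2    2    2
  b   0    0    0    1    2    2    2
  b   0    0    0    1    2    2    2
LCS length = dp[5][6] = 2

2


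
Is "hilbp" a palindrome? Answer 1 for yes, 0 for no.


Input: hilbp
Reversed: pblih
  Compare pos 0 ('h') with pos 4 ('p'): MISMATCH
  Compare pos 1 ('i') with pos 3 ('b'): MISMATCH
Result: not a palindrome

0


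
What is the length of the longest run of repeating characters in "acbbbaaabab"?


Input: "acbbbaaabab"
Scanning for longest run:
  Position 1 ('c'): new char, reset run to 1
  Position 2 ('b'): new char, reset run to 1
  Position 3 ('b'): continues run of 'b', length=2
  Position 4 ('b'): continues run of 'b', length=3
  Position 5 ('a'): new char, reset run to 1
  Position 6 ('a'): continues run of 'a', length=2
  Position 7 ('a'): continues run of 'a', length=3
  Position 8 ('b'): new char, reset run to 1
  Position 9 ('a'): new char, reset run to 1
  Position 10 ('b'): new char, reset run to 1
Longest run: 'b' with length 3

3


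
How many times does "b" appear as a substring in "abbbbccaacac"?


Searching for "b" in "abbbbccaacac"
Scanning each position:
  Position 0: "a" => no
  Position 1: "b" => MATCH
  Position 2: "b" => MATCH
  Position 3: "b" => MATCH
  Position 4: "b" => MATCH
  Position 5: "c" => no
  Position 6: "c" => no
  Position 7: "a" => no
  Position 8: "a" => no
  Position 9: "c" => no
  Position 10: "a" => no
  Position 11: "c" => no
Total occurrences: 4

4


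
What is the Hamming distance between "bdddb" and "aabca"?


Comparing "bdddb" and "aabca" position by position:
  Position 0: 'b' vs 'a' => differ
  Position 1: 'd' vs 'a' => differ
  Position 2: 'd' vs 'b' => differ
  Position 3: 'd' vs 'c' => differ
  Position 4: 'b' vs 'a' => differ
Total differences (Hamming distance): 5

5


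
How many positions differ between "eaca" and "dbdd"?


Comparing "eaca" and "dbdd" position by position:
  Position 0: 'e' vs 'd' => DIFFER
  Position 1: 'a' vs 'b' => DIFFER
  Position 2: 'c' vs 'd' => DIFFER
  Position 3: 'a' vs 'd' => DIFFER
Positions that differ: 4

4


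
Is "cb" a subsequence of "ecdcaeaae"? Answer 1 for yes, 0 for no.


Check if "cb" is a subsequence of "ecdcaeaae"
Greedy scan:
  Position 0 ('e'): no match needed
  Position 1 ('c'): matches sub[0] = 'c'
  Position 2 ('d'): no match needed
  Position 3 ('c'): no match needed
  Position 4 ('a'): no match needed
  Position 5 ('e'): no match needed
  Position 6 ('a'): no match needed
  Position 7 ('a'): no match needed
  Position 8 ('e'): no match needed
Only matched 1/2 characters => not a subsequence

0


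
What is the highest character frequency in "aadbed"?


Input: aadbed
Character counts:
  'a': 2
  'b': 1
  'd': 2
  'e': 1
Maximum frequency: 2

2


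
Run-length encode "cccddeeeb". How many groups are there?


Input: cccddeeeb
Scanning for consecutive runs:
  Group 1: 'c' x 3 (positions 0-2)
  Group 2: 'd' x 2 (positions 3-4)
  Group 3: 'e' x 3 (positions 5-7)
  Group 4: 'b' x 1 (positions 8-8)
Total groups: 4

4


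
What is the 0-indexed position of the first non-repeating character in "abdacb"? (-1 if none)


Input: abdacb
Character frequencies:
  'a': 2
  'b': 2
  'c': 1
  'd': 1
Scanning left to right for freq == 1:
  Position 0 ('a'): freq=2, skip
  Position 1 ('b'): freq=2, skip
  Position 2 ('d'): unique! => answer = 2

2


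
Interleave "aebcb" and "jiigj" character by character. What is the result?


Interleaving "aebcb" and "jiigj":
  Position 0: 'a' from first, 'j' from second => "aj"
  Position 1: 'e' from first, 'i' from second => "ei"
  Position 2: 'b' from first, 'i' from second => "bi"
  Position 3: 'c' from first, 'g' from second => "cg"
  Position 4: 'b' from first, 'j' from second => "bj"
Result: ajeibicgbj

ajeibicgbj


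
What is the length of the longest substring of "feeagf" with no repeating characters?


Input: "feeagf"
Sliding window (track last position of each char):
  Position 0 ('f'): window [0,0] length 1 -- new best
  Position 1 ('e'): window [0,1] length 2 -- new best
  Position 2 ('e'): repeat (last at 1), move window start to 2
  Position 2 ('e'): window [2,2] length 1
  Position 3 ('a'): window [2,3] length 2
  Position 4 ('g'): window [2,4] length 3 -- new best
  Position 5 ('f'): window [2,5] length 4 -- new best
Longest substring with no repeats: "eagf" with length 4

4


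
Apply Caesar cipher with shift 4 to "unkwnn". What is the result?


Caesar cipher: shift "unkwnn" by 4
  'u' (pos 20) + 4 = pos 24 = 'y'
  'n' (pos 13) + 4 = pos 17 = 'r'
  'k' (pos 10) + 4 = pos 14 = 'o'
  'w' (pos 22) + 4 = pos 0 = 'a'
  'n' (pos 13) + 4 = pos 17 = 'r'
  'n' (pos 13) + 4 = pos 17 = 'r'
Result: yroarr

yroarr


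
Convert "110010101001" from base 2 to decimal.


Input: "110010101001" in base 2
Positional expansion:
  Digit '1' (value 1) x 2^11 = 2048
  Digit '1' (value 1) x 2^10 = 1024
  Digit '0' (value 0) x 2^9 = 0
  Digit '0' (value 0) x 2^8 = 0
  Digit '1' (value 1) x 2^7 = 128
  Digit '0' (value 0) x 2^6 = 0
  Digit '1' (value 1) x 2^5 = 32
  Digit '0' (value 0) x 2^4 = 0
  Digit '1' (value 1) x 2^3 = 8
  Digit '0' (value 0) x 2^2 = 0
  Digit '0' (value 0) x 2^1 = 0
  Digit '1' (value 1) x 2^0 = 1
Sum = 3241

3241


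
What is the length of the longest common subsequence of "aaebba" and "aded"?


LCS of "aaebba" and "aded"
DP table:
           a    d    e    d
      0    0    0    0    0
  a   0    1    1    1    1
  a   0    1    1    1    1
  e   0    1    1    2    2
  b   0    1    1    2    2
  b   0    1    1    2    2
  a   0    1    1    2    2
LCS length = dp[6][4] = 2

2


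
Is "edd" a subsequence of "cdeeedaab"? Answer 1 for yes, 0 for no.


Check if "edd" is a subsequence of "cdeeedaab"
Greedy scan:
  Position 0 ('c'): no match needed
  Position 1 ('d'): no match needed
  Position 2 ('e'): matches sub[0] = 'e'
  Position 3 ('e'): no match needed
  Position 4 ('e'): no match needed
  Position 5 ('d'): matches sub[1] = 'd'
  Position 6 ('a'): no match needed
  Position 7 ('a'): no match needed
  Position 8 ('b'): no match needed
Only matched 2/3 characters => not a subsequence

0


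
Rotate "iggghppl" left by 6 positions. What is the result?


Input: "iggghppl", rotate left by 6
First 6 characters: "iggghp"
Remaining characters: "pl"
Concatenate remaining + first: "pl" + "iggghp" = "pliggghp"

pliggghp


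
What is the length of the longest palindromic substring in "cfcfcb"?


Input: "cfcfcb"
Checking substrings for palindromes:
  [0:5] "cfcfc" (len 5) => palindrome
  [0:3] "cfc" (len 3) => palindrome
  [1:4] "fcf" (len 3) => palindrome
  [2:5] "cfc" (len 3) => palindrome
Longest palindromic substring: "cfcfc" with length 5

5


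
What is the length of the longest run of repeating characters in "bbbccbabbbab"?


Input: "bbbccbabbbab"
Scanning for longest run:
  Position 1 ('b'): continues run of 'b', length=2
  Position 2 ('b'): continues run of 'b', length=3
  Position 3 ('c'): new char, reset run to 1
  Position 4 ('c'): continues run of 'c', length=2
  Position 5 ('b'): new char, reset run to 1
  Position 6 ('a'): new char, reset run to 1
  Position 7 ('b'): new char, reset run to 1
  Position 8 ('b'): continues run of 'b', length=2
  Position 9 ('b'): continues run of 'b', length=3
  Position 10 ('a'): new char, reset run to 1
  Position 11 ('b'): new char, reset run to 1
Longest run: 'b' with length 3

3


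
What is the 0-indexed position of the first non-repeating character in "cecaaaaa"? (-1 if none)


Input: cecaaaaa
Character frequencies:
  'a': 5
  'c': 2
  'e': 1
Scanning left to right for freq == 1:
  Position 0 ('c'): freq=2, skip
  Position 1 ('e'): unique! => answer = 1

1


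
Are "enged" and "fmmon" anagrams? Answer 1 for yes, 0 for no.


Strings: "enged", "fmmon"
Sorted first:  deegn
Sorted second: fmmno
Differ at position 0: 'd' vs 'f' => not anagrams

0


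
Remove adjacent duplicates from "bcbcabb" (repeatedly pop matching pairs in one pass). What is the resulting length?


Input: bcbcabb
Stack-based adjacent duplicate removal:
  Read 'b': push. Stack: b
  Read 'c': push. Stack: bc
  Read 'b': push. Stack: bcb
  Read 'c': push. Stack: bcbc
  Read 'a': push. Stack: bcbca
  Read 'b': push. Stack: bcbcab
  Read 'b': matches stack top 'b' => pop. Stack: bcbca
Final stack: "bcbca" (length 5)

5


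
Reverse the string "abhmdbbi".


Input: abhmdbbi
Reading characters right to left:
  Position 7: 'i'
  Position 6: 'b'
  Position 5: 'b'
  Position 4: 'd'
  Position 3: 'm'
  Position 2: 'h'
  Position 1: 'b'
  Position 0: 'a'
Reversed: ibbdmhba

ibbdmhba


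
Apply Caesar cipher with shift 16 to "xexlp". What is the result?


Caesar cipher: shift "xexlp" by 16
  'x' (pos 23) + 16 = pos 13 = 'n'
  'e' (pos 4) + 16 = pos 20 = 'u'
  'x' (pos 23) + 16 = pos 13 = 'n'
  'l' (pos 11) + 16 = pos 1 = 'b'
  'p' (pos 15) + 16 = pos 5 = 'f'
Result: nunbf

nunbf


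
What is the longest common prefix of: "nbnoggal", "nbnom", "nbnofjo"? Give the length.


Words: nbnoggal, nbnom, nbnofjo
  Position 0: all 'n' => match
  Position 1: all 'b' => match
  Position 2: all 'n' => match
  Position 3: all 'o' => match
  Position 4: ('g', 'm', 'f') => mismatch, stop
LCP = "nbno" (length 4)

4


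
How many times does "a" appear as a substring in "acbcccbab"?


Searching for "a" in "acbcccbab"
Scanning each position:
  Position 0: "a" => MATCH
  Position 1: "c" => no
  Position 2: "b" => no
  Position 3: "c" => no
  Position 4: "c" => no
  Position 5: "c" => no
  Position 6: "b" => no
  Position 7: "a" => MATCH
  Position 8: "b" => no
Total occurrences: 2

2


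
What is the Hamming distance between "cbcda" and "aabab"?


Comparing "cbcda" and "aabab" position by position:
  Position 0: 'c' vs 'a' => differ
  Position 1: 'b' vs 'a' => differ
  Position 2: 'c' vs 'b' => differ
  Position 3: 'd' vs 'a' => differ
  Position 4: 'a' vs 'b' => differ
Total differences (Hamming distance): 5

5


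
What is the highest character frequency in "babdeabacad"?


Input: babdeabacad
Character counts:
  'a': 4
  'b': 3
  'c': 1
  'd': 2
  'e': 1
Maximum frequency: 4

4


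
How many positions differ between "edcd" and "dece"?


Comparing "edcd" and "dece" position by position:
  Position 0: 'e' vs 'd' => DIFFER
  Position 1: 'd' vs 'e' => DIFFER
  Position 2: 'c' vs 'c' => same
  Position 3: 'd' vs 'e' => DIFFER
Positions that differ: 3

3


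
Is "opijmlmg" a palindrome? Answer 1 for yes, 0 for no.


Input: opijmlmg
Reversed: gmlmjipo
  Compare pos 0 ('o') with pos 7 ('g'): MISMATCH
  Compare pos 1 ('p') with pos 6 ('m'): MISMATCH
  Compare pos 2 ('i') with pos 5 ('l'): MISMATCH
  Compare pos 3 ('j') with pos 4 ('m'): MISMATCH
Result: not a palindrome

0


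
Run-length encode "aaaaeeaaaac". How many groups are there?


Input: aaaaeeaaaac
Scanning for consecutive runs:
  Group 1: 'a' x 4 (positions 0-3)
  Group 2: 'e' x 2 (positions 4-5)
  Group 3: 'a' x 4 (positions 6-9)
  Group 4: 'c' x 1 (positions 10-10)
Total groups: 4

4


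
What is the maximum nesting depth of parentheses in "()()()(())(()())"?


Input: "()()()(())(()())"
Tracking depth:
  Position 0 '(': depth becomes 1
  Position 1 ')': depth becomes 0
  Position 2 '(': depth becomes 1
  Position 3 ')': depth becomes 0
  Position 4 '(': depth becomes 1
  Position 5 ')': depth becomes 0
  Position 6 '(': depth becomes 1
  Position 7 '(': depth becomes 2
  Position 8 ')': depth becomes 1
  Position 9 ')': depth becomes 0
  Position 10 '(': depth becomes 1
  Position 11 '(': depth becomes 2
  Position 12 ')': depth becomes 1
  Position 13 '(': depth becomes 2
  Position 14 ')': depth becomes 1
  Position 15 ')': depth becomes 0
Maximum depth reached: 2

2


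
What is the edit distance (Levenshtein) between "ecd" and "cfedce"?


Computing edit distance: "ecd" -> "cfedce"
DP table:
           c    f    e    d    c    e
      0    1    2    3    4    5    6
  e   1    1    2    2    3    4    5
  c   2    1    2    3    3    3    4
  d   3    2    2    3    3    4    4
Edit distance = dp[3][6] = 4

4


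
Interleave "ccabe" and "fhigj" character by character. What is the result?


Interleaving "ccabe" and "fhigj":
  Position 0: 'c' from first, 'f' from second => "cf"
  Position 1: 'c' from first, 'h' from second => "ch"
  Position 2: 'a' from first, 'i' from second => "ai"
  Position 3: 'b' from first, 'g' from second => "bg"
  Position 4: 'e' from first, 'j' from second => "ej"
Result: cfchaibgej

cfchaibgej


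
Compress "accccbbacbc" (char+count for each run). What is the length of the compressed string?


Input: accccbbacbc
Runs:
  'a' x 1 => "a1"
  'c' x 4 => "c4"
  'b' x 2 => "b2"
  'a' x 1 => "a1"
  'c' x 1 => "c1"
  'b' x 1 => "b1"
  'c' x 1 => "c1"
Compressed: "a1c4b2a1c1b1c1"
Compressed length: 14

14


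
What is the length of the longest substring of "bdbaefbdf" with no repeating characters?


Input: "bdbaefbdf"
Sliding window (track last position of each char):
  Position 0 ('b'): window [0,0] length 1 -- new best
  Position 1 ('d'): window [0,1] length 2 -- new best
  Position 2 ('b'): repeat (last at 0), move window start to 1
  Position 2 ('b'): window [1,2] length 2
  Position 3 ('a'): window [1,3] length 3 -- new best
  Position 4 ('e'): window [1,4] length 4 -- new best
  Position 5 ('f'): window [1,5] length 5 -- new best
  Position 6 ('b'): repeat (last at 2), move window start to 3
  Position 6 ('b'): window [3,6] length 4
  Position 7 ('d'): window [3,7] length 5
  Position 8 ('f'): repeat (last at 5), move window start to 6
  Position 8 ('f'): window [6,8] length 3
Longest substring with no repeats: "dbaef" with length 5

5


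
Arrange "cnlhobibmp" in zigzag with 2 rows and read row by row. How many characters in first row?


Zigzag "cnlhobibmp" into 2 rows:
Placing characters:
  'c' => row 0
  'n' => row 1
  'l' => row 0
  'h' => row 1
  'o' => row 0
  'b' => row 1
  'i' => row 0
  'b' => row 1
  'm' => row 0
  'p' => row 1
Rows:
  Row 0: "cloim"
  Row 1: "nhbbp"
First row length: 5

5


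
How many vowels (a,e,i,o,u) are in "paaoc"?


Input: paaoc
Checking each character:
  'p' at position 0: consonant
  'a' at position 1: vowel (running total: 1)
  'a' at position 2: vowel (running total: 2)
  'o' at position 3: vowel (running total: 3)
  'c' at position 4: consonant
Total vowels: 3

3


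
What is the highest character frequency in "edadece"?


Input: edadece
Character counts:
  'a': 1
  'c': 1
  'd': 2
  'e': 3
Maximum frequency: 3

3


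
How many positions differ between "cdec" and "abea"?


Comparing "cdec" and "abea" position by position:
  Position 0: 'c' vs 'a' => DIFFER
  Position 1: 'd' vs 'b' => DIFFER
  Position 2: 'e' vs 'e' => same
  Position 3: 'c' vs 'a' => DIFFER
Positions that differ: 3

3


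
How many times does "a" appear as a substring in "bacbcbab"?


Searching for "a" in "bacbcbab"
Scanning each position:
  Position 0: "b" => no
  Position 1: "a" => MATCH
  Position 2: "c" => no
  Position 3: "b" => no
  Position 4: "c" => no
  Position 5: "b" => no
  Position 6: "a" => MATCH
  Position 7: "b" => no
Total occurrences: 2

2


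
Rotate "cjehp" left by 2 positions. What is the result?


Input: "cjehp", rotate left by 2
First 2 characters: "cj"
Remaining characters: "ehp"
Concatenate remaining + first: "ehp" + "cj" = "ehpcj"

ehpcj


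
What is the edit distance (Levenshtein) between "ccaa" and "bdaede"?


Computing edit distance: "ccaa" -> "bdaede"
DP table:
           b    d    a    e    d    e
      0    1    2    3    4    5    6
  c   1    1    2    3    4    5    6
  c   2    2    2    3    4    5    6
  a   3    3    3    2    3    4    5
  a   4    4    4    3    3    4    5
Edit distance = dp[4][6] = 5

5


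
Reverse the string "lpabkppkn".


Input: lpabkppkn
Reading characters right to left:
  Position 8: 'n'
  Position 7: 'k'
  Position 6: 'p'
  Position 5: 'p'
  Position 4: 'k'
  Position 3: 'b'
  Position 2: 'a'
  Position 1: 'p'
  Position 0: 'l'
Reversed: nkppkbapl

nkppkbapl


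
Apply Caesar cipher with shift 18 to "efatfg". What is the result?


Caesar cipher: shift "efatfg" by 18
  'e' (pos 4) + 18 = pos 22 = 'w'
  'f' (pos 5) + 18 = pos 23 = 'x'
  'a' (pos 0) + 18 = pos 18 = 's'
  't' (pos 19) + 18 = pos 11 = 'l'
  'f' (pos 5) + 18 = pos 23 = 'x'
  'g' (pos 6) + 18 = pos 24 = 'y'
Result: wxslxy

wxslxy


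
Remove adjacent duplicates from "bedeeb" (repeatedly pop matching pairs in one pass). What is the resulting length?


Input: bedeeb
Stack-based adjacent duplicate removal:
  Read 'b': push. Stack: b
  Read 'e': push. Stack: be
  Read 'd': push. Stack: bed
  Read 'e': push. Stack: bede
  Read 'e': matches stack top 'e' => pop. Stack: bed
  Read 'b': push. Stack: bedb
Final stack: "bedb" (length 4)

4


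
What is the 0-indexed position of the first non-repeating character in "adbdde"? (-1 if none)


Input: adbdde
Character frequencies:
  'a': 1
  'b': 1
  'd': 3
  'e': 1
Scanning left to right for freq == 1:
  Position 0 ('a'): unique! => answer = 0

0


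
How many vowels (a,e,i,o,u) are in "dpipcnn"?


Input: dpipcnn
Checking each character:
  'd' at position 0: consonant
  'p' at position 1: consonant
  'i' at position 2: vowel (running total: 1)
  'p' at position 3: consonant
  'c' at position 4: consonant
  'n' at position 5: consonant
  'n' at position 6: consonant
Total vowels: 1

1


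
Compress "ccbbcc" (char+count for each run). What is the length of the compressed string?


Input: ccbbcc
Runs:
  'c' x 2 => "c2"
  'b' x 2 => "b2"
  'c' x 2 => "c2"
Compressed: "c2b2c2"
Compressed length: 6

6


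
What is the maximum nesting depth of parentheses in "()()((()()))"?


Input: "()()((()()))"
Tracking depth:
  Position 0 '(': depth becomes 1
  Position 1 ')': depth becomes 0
  Position 2 '(': depth becomes 1
  Position 3 ')': depth becomes 0
  Position 4 '(': depth becomes 1
  Position 5 '(': depth becomes 2
  Position 6 '(': depth becomes 3
  Position 7 ')': depth becomes 2
  Position 8 '(': depth becomes 3
  Position 9 ')': depth becomes 2
  Position 10 ')': depth becomes 1
  Position 11 ')': depth becomes 0
Maximum depth reached: 3

3


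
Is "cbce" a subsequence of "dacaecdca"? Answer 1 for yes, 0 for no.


Check if "cbce" is a subsequence of "dacaecdca"
Greedy scan:
  Position 0 ('d'): no match needed
  Position 1 ('a'): no match needed
  Position 2 ('c'): matches sub[0] = 'c'
  Position 3 ('a'): no match needed
  Position 4 ('e'): no match needed
  Position 5 ('c'): no match needed
  Position 6 ('d'): no match needed
  Position 7 ('c'): no match needed
  Position 8 ('a'): no match needed
Only matched 1/4 characters => not a subsequence

0


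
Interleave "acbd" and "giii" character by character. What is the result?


Interleaving "acbd" and "giii":
  Position 0: 'a' from first, 'g' from second => "ag"
  Position 1: 'c' from first, 'i' from second => "ci"
  Position 2: 'b' from first, 'i' from second => "bi"
  Position 3: 'd' from first, 'i' from second => "di"
Result: agcibidi

agcibidi


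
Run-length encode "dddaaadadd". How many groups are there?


Input: dddaaadadd
Scanning for consecutive runs:
  Group 1: 'd' x 3 (positions 0-2)
  Group 2: 'a' x 3 (positions 3-5)
  Group 3: 'd' x 1 (positions 6-6)
  Group 4: 'a' x 1 (positions 7-7)
  Group 5: 'd' x 2 (positions 8-9)
Total groups: 5

5
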